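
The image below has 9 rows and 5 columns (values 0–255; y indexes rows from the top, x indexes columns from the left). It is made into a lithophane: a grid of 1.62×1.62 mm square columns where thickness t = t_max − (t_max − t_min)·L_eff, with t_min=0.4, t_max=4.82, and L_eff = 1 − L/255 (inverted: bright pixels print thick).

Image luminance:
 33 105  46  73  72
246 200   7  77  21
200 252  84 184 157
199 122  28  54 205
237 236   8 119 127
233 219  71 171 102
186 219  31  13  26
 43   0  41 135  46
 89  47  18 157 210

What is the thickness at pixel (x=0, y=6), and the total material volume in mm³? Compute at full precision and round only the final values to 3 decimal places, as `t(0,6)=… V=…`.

span = t_max - t_min = 4.82 - 0.4 = 4.420
L(0,6) = 186, L_eff = 1 - 186/255 = 0.270588 (inverted)
t(0,6) = 4.82 - 4.420·0.270588 = 3.624
Σt over all 9·5 pixels = 80437/750 ≈ 107.2493333
V = pitch²·Σt = 1.62²·80437/750 = 281.465

t(0,6)=3.624 V=281.465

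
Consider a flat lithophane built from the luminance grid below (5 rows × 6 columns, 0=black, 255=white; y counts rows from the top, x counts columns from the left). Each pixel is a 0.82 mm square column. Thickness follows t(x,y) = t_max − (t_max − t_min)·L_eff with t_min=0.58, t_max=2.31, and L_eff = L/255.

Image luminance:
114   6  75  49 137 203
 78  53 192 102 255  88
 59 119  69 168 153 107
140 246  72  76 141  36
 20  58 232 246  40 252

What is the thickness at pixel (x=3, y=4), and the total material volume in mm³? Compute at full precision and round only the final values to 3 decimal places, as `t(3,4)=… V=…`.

span = t_max - t_min = 2.31 - 0.58 = 1.730
L(3,4) = 246, L_eff = 246/255 = 0.964706
t(3,4) = 2.31 - 1.730·0.964706 = 0.641
Σt over all 5·6 pixels = 286693/6375 ≈ 44.9714510
V = pitch²·Σt = 0.82²·286693/6375 = 30.239

t(3,4)=0.641 V=30.239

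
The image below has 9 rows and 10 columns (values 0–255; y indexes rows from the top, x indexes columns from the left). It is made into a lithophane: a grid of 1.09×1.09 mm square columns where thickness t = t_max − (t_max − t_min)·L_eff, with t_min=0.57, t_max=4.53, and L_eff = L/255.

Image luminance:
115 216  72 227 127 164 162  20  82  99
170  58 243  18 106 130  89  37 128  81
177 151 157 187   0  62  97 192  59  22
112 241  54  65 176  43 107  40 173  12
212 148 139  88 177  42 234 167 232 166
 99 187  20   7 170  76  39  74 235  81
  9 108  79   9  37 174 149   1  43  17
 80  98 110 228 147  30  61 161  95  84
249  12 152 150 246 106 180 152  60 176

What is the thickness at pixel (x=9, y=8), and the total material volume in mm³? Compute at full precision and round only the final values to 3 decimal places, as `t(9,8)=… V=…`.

t(9,8)=1.797 V=294.957

span = t_max - t_min = 4.53 - 0.57 = 3.960
L(9,8) = 176, L_eff = 176/255 = 0.690196
t(9,8) = 4.53 - 3.960·0.690196 = 1.797
Σt over all 9·10 pixels = 1055103/4250 ≈ 248.2595294
V = pitch²·Σt = 1.09²·1055103/4250 = 294.957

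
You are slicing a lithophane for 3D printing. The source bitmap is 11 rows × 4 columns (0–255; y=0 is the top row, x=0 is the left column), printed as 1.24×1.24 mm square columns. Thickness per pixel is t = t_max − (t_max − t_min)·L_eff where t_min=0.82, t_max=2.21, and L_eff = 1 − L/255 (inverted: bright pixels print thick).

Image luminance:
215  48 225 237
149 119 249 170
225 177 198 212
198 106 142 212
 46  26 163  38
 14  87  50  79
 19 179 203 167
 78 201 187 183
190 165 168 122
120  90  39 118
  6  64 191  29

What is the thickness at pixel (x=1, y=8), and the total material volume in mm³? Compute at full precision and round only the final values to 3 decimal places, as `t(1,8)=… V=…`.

span = t_max - t_min = 2.21 - 0.82 = 1.390
L(1,8) = 165, L_eff = 1 - 165/255 = 0.352941 (inverted)
t(1,8) = 2.21 - 1.390·0.352941 = 1.719
Σt over all 11·4 pixels = 145058/2125 ≈ 68.2625882
V = pitch²·Σt = 1.24²·145058/2125 = 104.961

t(1,8)=1.719 V=104.961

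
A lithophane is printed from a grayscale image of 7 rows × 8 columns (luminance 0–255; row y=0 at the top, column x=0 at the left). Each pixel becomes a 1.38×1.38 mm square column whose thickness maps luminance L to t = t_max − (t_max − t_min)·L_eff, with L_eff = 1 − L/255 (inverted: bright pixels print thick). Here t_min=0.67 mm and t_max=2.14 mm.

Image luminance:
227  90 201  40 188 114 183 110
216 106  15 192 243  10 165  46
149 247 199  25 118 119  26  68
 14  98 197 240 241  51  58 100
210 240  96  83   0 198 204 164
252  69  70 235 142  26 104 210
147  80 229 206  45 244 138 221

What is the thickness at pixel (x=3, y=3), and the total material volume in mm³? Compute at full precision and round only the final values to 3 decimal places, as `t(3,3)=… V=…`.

span = t_max - t_min = 2.14 - 0.67 = 1.470
L(3,3) = 240, L_eff = 1 - 240/255 = 0.058824 (inverted)
t(3,3) = 2.14 - 1.470·0.058824 = 2.054
Σt over all 7·8 pixels = 696661/8500 ≈ 81.9601176
V = pitch²·Σt = 1.38²·696661/8500 = 156.085

t(3,3)=2.054 V=156.085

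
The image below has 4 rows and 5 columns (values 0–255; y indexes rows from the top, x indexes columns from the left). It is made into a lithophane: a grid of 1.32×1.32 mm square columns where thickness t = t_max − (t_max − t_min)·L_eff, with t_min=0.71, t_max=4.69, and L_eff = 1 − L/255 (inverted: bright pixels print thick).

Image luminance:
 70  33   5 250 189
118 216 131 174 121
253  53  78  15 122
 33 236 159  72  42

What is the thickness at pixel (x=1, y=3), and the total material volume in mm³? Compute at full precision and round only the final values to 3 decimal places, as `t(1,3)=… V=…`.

span = t_max - t_min = 4.69 - 0.71 = 3.980
L(1,3) = 236, L_eff = 1 - 236/255 = 0.074510 (inverted)
t(1,3) = 4.69 - 3.980·0.074510 = 4.393
Σt over all 4·5 pixels = 21756/425 ≈ 51.1905882
V = pitch²·Σt = 1.32²·21756/425 = 89.194

t(1,3)=4.393 V=89.194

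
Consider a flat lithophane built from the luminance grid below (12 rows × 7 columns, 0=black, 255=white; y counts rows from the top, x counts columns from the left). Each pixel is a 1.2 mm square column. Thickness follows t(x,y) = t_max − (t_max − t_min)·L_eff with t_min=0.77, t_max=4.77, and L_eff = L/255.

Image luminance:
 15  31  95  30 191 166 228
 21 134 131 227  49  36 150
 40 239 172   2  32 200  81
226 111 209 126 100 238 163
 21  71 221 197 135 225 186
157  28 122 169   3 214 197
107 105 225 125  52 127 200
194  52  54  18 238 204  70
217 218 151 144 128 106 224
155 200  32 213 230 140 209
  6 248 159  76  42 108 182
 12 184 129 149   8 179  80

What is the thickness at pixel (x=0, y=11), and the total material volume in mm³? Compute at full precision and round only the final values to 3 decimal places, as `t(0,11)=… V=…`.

t(0,11)=4.582 V=326.498

span = t_max - t_min = 4.77 - 0.77 = 4.000
L(0,11) = 12, L_eff = 12/255 = 0.047059
t(0,11) = 4.77 - 4.000·0.047059 = 4.582
Σt over all 12·7 pixels = 289087/1275 ≈ 226.7349020
V = pitch²·Σt = 1.2²·289087/1275 = 326.498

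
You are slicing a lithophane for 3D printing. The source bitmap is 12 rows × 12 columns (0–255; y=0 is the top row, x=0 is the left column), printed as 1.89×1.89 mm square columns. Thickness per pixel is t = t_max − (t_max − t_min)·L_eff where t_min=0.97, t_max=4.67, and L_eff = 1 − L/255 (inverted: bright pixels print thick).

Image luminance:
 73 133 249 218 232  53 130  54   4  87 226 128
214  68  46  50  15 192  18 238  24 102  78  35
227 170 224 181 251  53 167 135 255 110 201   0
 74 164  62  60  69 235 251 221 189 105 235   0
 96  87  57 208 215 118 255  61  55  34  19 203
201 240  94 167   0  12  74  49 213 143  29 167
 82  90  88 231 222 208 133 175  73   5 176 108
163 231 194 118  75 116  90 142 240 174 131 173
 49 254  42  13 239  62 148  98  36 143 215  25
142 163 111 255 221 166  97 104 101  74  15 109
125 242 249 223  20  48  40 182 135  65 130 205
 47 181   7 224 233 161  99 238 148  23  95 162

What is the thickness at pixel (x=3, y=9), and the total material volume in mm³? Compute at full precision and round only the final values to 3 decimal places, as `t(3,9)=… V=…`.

span = t_max - t_min = 4.67 - 0.97 = 3.700
L(3,9) = 255, L_eff = 1 - 255/255 = 0.000000 (inverted)
t(3,9) = 4.67 - 3.700·0.000000 = 4.670
Σt over all 12·12 pixels = 349423/850 ≈ 411.0858824
V = pitch²·Σt = 1.89²·349423/850 = 1468.440

t(3,9)=4.670 V=1468.440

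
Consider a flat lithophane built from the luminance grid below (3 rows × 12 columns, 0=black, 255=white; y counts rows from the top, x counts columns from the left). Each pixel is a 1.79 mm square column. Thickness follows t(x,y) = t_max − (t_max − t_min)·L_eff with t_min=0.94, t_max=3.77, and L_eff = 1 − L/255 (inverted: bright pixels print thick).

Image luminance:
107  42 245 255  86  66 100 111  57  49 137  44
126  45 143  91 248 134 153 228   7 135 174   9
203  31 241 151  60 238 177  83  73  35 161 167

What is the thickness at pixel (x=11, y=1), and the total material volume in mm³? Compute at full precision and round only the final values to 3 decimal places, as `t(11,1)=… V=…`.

t(11,1)=1.040 V=265.314

span = t_max - t_min = 3.77 - 0.94 = 2.830
L(11,1) = 9, L_eff = 1 - 9/255 = 0.964706 (inverted)
t(11,1) = 3.77 - 2.830·0.964706 = 1.040
Σt over all 3·12 pixels = 527879/6375 ≈ 82.8045490
V = pitch²·Σt = 1.79²·527879/6375 = 265.314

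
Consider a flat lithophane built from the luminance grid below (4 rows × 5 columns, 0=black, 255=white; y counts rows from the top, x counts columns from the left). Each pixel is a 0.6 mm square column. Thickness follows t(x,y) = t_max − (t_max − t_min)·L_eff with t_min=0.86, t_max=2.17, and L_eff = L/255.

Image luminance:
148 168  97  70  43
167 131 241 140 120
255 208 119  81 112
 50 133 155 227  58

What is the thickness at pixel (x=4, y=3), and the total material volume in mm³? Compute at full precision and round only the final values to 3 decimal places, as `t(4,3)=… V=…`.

t(4,3)=1.872 V=10.588

span = t_max - t_min = 2.17 - 0.86 = 1.310
L(4,3) = 58, L_eff = 58/255 = 0.227451
t(4,3) = 2.17 - 1.310·0.227451 = 1.872
Σt over all 4·5 pixels = 749987/25500 ≈ 29.4112549
V = pitch²·Σt = 0.6²·749987/25500 = 10.588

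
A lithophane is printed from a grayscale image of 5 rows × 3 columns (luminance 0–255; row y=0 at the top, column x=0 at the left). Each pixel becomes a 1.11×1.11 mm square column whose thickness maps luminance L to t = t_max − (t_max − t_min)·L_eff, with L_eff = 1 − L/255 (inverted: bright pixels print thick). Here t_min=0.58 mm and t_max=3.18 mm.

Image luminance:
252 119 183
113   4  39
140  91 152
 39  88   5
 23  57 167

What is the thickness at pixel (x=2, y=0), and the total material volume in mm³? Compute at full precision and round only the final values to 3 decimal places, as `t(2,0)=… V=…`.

t(2,0)=2.446 V=29.211

span = t_max - t_min = 3.18 - 0.58 = 2.600
L(2,0) = 183, L_eff = 1 - 183/255 = 0.282353 (inverted)
t(2,0) = 3.18 - 2.600·0.282353 = 2.446
Σt over all 5·3 pixels = 60457/2550 ≈ 23.7086275
V = pitch²·Σt = 1.11²·60457/2550 = 29.211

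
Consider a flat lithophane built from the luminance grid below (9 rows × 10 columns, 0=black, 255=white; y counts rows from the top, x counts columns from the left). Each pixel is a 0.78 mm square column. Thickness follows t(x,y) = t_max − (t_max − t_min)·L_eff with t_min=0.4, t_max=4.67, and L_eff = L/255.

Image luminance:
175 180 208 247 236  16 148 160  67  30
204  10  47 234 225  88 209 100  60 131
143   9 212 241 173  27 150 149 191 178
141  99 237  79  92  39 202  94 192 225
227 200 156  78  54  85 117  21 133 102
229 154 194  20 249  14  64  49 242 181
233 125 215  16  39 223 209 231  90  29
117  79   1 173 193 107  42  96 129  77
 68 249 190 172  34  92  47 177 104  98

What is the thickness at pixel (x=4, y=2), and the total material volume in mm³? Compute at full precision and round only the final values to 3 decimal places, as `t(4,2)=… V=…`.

span = t_max - t_min = 4.67 - 0.4 = 4.270
L(4,2) = 173, L_eff = 173/255 = 0.678431
t(4,2) = 4.67 - 4.270·0.678431 = 1.773
Σt over all 9·10 pixels = 2824153/12750 ≈ 221.5021961
V = pitch²·Σt = 0.78²·2824153/12750 = 134.762

t(4,2)=1.773 V=134.762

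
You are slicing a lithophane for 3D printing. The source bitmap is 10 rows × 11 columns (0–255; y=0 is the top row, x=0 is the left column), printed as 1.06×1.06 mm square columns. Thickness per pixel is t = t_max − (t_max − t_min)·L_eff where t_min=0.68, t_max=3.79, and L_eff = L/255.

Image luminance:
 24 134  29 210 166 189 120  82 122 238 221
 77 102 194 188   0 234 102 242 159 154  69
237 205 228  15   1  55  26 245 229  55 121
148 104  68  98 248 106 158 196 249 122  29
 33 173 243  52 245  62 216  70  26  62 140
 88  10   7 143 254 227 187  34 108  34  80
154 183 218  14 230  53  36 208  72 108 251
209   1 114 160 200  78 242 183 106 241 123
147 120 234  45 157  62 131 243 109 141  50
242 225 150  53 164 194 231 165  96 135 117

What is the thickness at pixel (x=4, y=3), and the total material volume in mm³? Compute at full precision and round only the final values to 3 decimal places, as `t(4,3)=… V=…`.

t(4,3)=0.765 V=264.411

span = t_max - t_min = 3.79 - 0.68 = 3.110
L(4,3) = 248, L_eff = 248/255 = 0.972549
t(4,3) = 3.79 - 3.110·0.972549 = 0.765
Σt over all 10·11 pixels = 3000391/12750 ≈ 235.3247843
V = pitch²·Σt = 1.06²·3000391/12750 = 264.411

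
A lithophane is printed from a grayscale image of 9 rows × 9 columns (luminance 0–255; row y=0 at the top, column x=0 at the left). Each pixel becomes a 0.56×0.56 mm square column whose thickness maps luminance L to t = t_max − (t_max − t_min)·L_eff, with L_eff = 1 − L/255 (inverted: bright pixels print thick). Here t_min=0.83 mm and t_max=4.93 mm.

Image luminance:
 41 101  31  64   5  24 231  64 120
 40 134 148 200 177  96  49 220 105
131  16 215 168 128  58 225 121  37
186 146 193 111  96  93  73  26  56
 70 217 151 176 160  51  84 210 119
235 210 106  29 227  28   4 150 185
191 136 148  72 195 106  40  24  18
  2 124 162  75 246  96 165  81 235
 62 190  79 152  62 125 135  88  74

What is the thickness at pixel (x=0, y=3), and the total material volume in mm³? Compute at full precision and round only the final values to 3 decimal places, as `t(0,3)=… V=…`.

span = t_max - t_min = 4.93 - 0.83 = 4.100
L(0,3) = 186, L_eff = 1 - 186/255 = 0.270588 (inverted)
t(0,3) = 4.93 - 4.100·0.270588 = 3.821
Σt over all 9·9 pixels = 1115641/5100 ≈ 218.7531373
V = pitch²·Σt = 0.56²·1115641/5100 = 68.601

t(0,3)=3.821 V=68.601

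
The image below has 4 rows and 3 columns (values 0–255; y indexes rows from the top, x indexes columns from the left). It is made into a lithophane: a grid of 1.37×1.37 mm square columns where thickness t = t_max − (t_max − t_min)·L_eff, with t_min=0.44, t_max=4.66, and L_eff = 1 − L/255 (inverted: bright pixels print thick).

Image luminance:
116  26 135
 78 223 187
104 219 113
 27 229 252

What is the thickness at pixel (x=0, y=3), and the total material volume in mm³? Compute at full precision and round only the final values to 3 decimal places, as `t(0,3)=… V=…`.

span = t_max - t_min = 4.66 - 0.44 = 4.220
L(0,3) = 27, L_eff = 1 - 27/255 = 0.894118 (inverted)
t(0,3) = 4.66 - 4.220·0.894118 = 0.887
Σt over all 4·3 pixels = 427919/12750 ≈ 33.5622745
V = pitch²·Σt = 1.37²·427919/12750 = 62.993

t(0,3)=0.887 V=62.993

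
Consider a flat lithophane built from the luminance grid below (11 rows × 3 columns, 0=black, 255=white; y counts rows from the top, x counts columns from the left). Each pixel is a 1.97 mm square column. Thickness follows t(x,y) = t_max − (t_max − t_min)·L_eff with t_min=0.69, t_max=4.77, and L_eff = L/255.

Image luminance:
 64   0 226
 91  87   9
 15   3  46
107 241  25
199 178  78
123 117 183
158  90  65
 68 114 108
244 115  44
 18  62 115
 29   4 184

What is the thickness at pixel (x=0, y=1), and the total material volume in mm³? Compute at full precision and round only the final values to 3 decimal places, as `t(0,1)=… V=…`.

span = t_max - t_min = 4.77 - 0.69 = 4.080
L(0,1) = 91, L_eff = 91/255 = 0.356863
t(0,1) = 4.77 - 4.080·0.356863 = 3.314
Σt over all 11·3 pixels = 106.05
V = pitch²·Σt = 1.97²·106.05 = 411.569

t(0,1)=3.314 V=411.569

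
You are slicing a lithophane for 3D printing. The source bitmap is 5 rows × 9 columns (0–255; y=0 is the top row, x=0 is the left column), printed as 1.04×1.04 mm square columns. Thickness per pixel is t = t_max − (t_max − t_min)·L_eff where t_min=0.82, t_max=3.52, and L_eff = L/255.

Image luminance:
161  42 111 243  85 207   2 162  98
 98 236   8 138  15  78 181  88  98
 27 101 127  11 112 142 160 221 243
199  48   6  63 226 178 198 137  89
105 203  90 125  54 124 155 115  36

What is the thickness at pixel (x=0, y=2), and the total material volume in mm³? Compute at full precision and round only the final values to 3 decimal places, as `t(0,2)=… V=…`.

t(0,2)=3.234 V=110.102

span = t_max - t_min = 3.52 - 0.82 = 2.700
L(0,2) = 27, L_eff = 27/255 = 0.105882
t(0,2) = 3.52 - 2.700·0.105882 = 3.234
Σt over all 5·9 pixels = 43263/425 ≈ 101.7952941
V = pitch²·Σt = 1.04²·43263/425 = 110.102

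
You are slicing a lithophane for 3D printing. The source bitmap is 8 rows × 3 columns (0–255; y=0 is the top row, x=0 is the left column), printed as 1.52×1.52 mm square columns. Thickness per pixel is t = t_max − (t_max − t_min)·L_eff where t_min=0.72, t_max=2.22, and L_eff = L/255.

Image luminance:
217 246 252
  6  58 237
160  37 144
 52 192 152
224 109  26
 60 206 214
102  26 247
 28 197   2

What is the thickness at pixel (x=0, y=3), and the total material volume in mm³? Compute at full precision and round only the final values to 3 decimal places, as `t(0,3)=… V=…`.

span = t_max - t_min = 2.22 - 0.72 = 1.500
L(0,3) = 52, L_eff = 52/255 = 0.203922
t(0,3) = 2.22 - 1.500·0.203922 = 1.914
Σt over all 8·3 pixels = 14659/425 ≈ 34.4917647
V = pitch²·Σt = 1.52²·14659/425 = 79.690

t(0,3)=1.914 V=79.690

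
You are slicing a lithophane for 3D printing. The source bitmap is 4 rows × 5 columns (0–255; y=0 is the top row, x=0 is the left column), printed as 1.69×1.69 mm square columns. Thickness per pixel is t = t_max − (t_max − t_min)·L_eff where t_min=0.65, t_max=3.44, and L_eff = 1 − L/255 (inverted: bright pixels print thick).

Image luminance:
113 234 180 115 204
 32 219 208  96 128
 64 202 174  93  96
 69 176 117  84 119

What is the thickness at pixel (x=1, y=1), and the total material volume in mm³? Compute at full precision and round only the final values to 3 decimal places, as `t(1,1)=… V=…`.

span = t_max - t_min = 3.44 - 0.65 = 2.790
L(1,1) = 219, L_eff = 1 - 219/255 = 0.141176 (inverted)
t(1,1) = 3.44 - 2.790·0.141176 = 3.046
Σt over all 4·5 pixels = 363739/8500 ≈ 42.7928235
V = pitch²·Σt = 1.69²·363739/8500 = 122.221

t(1,1)=3.046 V=122.221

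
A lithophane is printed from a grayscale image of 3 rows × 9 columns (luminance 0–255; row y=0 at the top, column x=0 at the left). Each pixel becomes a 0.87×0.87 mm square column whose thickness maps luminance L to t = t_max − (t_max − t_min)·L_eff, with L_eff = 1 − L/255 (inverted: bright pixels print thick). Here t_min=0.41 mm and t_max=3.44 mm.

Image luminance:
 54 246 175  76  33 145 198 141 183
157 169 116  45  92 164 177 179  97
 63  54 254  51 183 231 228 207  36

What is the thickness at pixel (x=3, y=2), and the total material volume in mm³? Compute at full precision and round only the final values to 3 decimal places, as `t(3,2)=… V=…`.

span = t_max - t_min = 3.44 - 0.41 = 3.030
L(3,2) = 51, L_eff = 1 - 51/255 = 0.800000 (inverted)
t(3,2) = 3.44 - 3.030·0.800000 = 1.016
Σt over all 3·9 pixels = 473249/8500 ≈ 55.6763529
V = pitch²·Σt = 0.87²·473249/8500 = 42.141

t(3,2)=1.016 V=42.141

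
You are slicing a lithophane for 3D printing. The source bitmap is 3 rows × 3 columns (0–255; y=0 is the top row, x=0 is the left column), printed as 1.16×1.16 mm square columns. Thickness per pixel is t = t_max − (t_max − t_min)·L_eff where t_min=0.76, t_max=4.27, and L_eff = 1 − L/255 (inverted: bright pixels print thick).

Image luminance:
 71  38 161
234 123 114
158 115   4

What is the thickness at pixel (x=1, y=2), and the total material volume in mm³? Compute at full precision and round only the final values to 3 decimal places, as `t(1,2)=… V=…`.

t(1,2)=2.343 V=28.059

span = t_max - t_min = 4.27 - 0.76 = 3.510
L(1,2) = 115, L_eff = 1 - 115/255 = 0.549020 (inverted)
t(1,2) = 4.27 - 3.510·0.549020 = 2.343
Σt over all 3·3 pixels = 88623/4250 ≈ 20.8524706
V = pitch²·Σt = 1.16²·88623/4250 = 28.059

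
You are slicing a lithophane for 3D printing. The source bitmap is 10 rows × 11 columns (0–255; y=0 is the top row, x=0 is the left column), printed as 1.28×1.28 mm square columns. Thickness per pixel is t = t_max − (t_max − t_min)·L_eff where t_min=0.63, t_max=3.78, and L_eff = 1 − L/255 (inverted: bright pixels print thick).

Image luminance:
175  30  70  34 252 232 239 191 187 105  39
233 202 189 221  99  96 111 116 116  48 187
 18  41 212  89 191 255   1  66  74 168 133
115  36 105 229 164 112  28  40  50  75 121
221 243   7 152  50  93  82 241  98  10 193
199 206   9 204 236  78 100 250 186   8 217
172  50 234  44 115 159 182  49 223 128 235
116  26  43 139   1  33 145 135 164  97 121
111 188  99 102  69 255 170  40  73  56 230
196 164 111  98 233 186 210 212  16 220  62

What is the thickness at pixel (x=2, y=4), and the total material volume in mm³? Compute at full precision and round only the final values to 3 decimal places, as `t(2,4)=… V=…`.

span = t_max - t_min = 3.78 - 0.63 = 3.150
L(2,4) = 7, L_eff = 1 - 7/255 = 0.972549 (inverted)
t(2,4) = 3.78 - 3.150·0.972549 = 0.716
Σt over all 10·11 pixels = 4179/17 ≈ 245.8235294
V = pitch²·Σt = 1.28²·4179/17 = 402.757

t(2,4)=0.716 V=402.757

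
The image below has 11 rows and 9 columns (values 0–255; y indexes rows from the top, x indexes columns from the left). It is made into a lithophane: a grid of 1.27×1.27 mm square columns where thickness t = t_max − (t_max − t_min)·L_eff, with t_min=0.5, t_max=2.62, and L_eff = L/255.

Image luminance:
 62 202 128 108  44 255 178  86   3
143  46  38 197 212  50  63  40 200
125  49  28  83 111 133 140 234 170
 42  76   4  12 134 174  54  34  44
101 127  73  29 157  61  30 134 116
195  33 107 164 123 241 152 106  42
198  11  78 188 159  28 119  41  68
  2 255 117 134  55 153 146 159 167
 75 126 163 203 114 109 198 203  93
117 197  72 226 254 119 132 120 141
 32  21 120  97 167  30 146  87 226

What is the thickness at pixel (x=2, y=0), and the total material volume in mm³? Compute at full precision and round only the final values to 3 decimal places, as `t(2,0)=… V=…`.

span = t_max - t_min = 2.62 - 0.5 = 2.120
L(2,0) = 128, L_eff = 128/255 = 0.501961
t(2,0) = 2.62 - 2.120·0.501961 = 1.556
Σt over all 11·9 pixels = 2103041/12750 ≈ 164.9443922
V = pitch²·Σt = 1.27²·2103041/12750 = 266.039

t(2,0)=1.556 V=266.039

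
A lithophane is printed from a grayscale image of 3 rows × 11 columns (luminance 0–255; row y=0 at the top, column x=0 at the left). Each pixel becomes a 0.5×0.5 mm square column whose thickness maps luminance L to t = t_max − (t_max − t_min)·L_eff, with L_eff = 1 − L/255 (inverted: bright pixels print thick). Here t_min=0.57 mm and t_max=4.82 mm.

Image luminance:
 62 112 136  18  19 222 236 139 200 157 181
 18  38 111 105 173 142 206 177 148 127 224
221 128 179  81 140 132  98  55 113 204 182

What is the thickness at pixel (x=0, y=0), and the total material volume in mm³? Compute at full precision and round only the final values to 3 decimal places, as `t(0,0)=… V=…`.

span = t_max - t_min = 4.82 - 0.57 = 4.250
L(0,0) = 62, L_eff = 1 - 62/255 = 0.756863 (inverted)
t(0,0) = 4.82 - 4.250·0.756863 = 1.603
Σt over all 3·11 pixels = 28063/300 ≈ 93.5433333
V = pitch²·Σt = 0.5²·28063/300 = 23.386

t(0,0)=1.603 V=23.386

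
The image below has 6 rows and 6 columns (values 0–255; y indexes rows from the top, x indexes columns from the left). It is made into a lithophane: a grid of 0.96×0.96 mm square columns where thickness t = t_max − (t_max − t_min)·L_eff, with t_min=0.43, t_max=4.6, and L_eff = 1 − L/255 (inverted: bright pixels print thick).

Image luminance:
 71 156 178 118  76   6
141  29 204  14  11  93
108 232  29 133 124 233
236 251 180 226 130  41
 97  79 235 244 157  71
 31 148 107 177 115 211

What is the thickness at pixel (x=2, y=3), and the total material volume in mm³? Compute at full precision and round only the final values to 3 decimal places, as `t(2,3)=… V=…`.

span = t_max - t_min = 4.6 - 0.43 = 4.170
L(2,3) = 180, L_eff = 1 - 180/255 = 0.294118 (inverted)
t(2,3) = 4.6 - 4.170·0.294118 = 3.374
Σt over all 6·6 pixels = 92.208
V = pitch²·Σt = 0.96²·92.208 = 84.979

t(2,3)=3.374 V=84.979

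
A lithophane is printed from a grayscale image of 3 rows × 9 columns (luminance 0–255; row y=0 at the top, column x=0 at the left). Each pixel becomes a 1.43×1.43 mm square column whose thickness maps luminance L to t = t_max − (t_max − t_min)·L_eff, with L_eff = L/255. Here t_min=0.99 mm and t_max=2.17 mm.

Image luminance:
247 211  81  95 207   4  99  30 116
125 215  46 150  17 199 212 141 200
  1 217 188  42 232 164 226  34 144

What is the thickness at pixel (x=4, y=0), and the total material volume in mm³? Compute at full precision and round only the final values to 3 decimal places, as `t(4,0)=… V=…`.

t(4,0)=1.212 V=85.338

span = t_max - t_min = 2.17 - 0.99 = 1.180
L(4,0) = 207, L_eff = 207/255 = 0.811765
t(4,0) = 2.17 - 1.180·0.811765 = 1.212
Σt over all 3·9 pixels = 1064171/25500 ≈ 41.7321961
V = pitch²·Σt = 1.43²·1064171/25500 = 85.338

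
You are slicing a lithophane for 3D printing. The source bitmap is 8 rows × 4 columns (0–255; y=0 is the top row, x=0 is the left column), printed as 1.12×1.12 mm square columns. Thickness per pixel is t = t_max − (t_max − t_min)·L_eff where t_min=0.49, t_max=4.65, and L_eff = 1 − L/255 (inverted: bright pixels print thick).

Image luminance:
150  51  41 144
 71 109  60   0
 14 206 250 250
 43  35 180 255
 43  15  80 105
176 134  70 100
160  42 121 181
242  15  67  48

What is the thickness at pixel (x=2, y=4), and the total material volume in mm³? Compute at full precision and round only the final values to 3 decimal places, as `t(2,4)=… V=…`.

span = t_max - t_min = 4.65 - 0.49 = 4.160
L(2,4) = 80, L_eff = 1 - 80/255 = 0.686275 (inverted)
t(2,4) = 4.65 - 4.160·0.686275 = 1.795
Σt over all 8·4 pixels = 459592/6375 ≈ 72.0928627
V = pitch²·Σt = 1.12²·459592/6375 = 90.433

t(2,4)=1.795 V=90.433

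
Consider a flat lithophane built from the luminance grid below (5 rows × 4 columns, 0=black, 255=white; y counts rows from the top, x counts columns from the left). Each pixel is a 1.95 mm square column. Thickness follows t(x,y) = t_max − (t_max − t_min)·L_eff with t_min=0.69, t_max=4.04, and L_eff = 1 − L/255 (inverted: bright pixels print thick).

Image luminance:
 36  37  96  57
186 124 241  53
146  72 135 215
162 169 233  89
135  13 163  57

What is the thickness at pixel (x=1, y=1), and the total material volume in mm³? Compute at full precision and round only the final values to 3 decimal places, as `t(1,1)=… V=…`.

t(1,1)=2.319 V=173.314

span = t_max - t_min = 4.04 - 0.69 = 3.350
L(1,1) = 124, L_eff = 1 - 124/255 = 0.513725 (inverted)
t(1,1) = 4.04 - 3.350·0.513725 = 2.319
Σt over all 5·4 pixels = 232453/5100 ≈ 45.5790196
V = pitch²·Σt = 1.95²·232453/5100 = 173.314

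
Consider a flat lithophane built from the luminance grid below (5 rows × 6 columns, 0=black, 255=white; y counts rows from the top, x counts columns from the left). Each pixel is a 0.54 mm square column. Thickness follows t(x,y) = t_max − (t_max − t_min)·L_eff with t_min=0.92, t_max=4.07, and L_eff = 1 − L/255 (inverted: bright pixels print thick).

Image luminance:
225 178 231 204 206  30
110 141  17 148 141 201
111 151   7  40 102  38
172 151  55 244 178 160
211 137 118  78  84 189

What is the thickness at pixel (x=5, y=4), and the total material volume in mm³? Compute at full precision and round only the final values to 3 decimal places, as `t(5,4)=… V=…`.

span = t_max - t_min = 4.07 - 0.92 = 3.150
L(5,4) = 189, L_eff = 1 - 189/255 = 0.258824 (inverted)
t(5,4) = 4.07 - 3.150·0.258824 = 3.255
Σt over all 5·6 pixels = 66069/850 ≈ 77.7282353
V = pitch²·Σt = 0.54²·66069/850 = 22.666

t(5,4)=3.255 V=22.666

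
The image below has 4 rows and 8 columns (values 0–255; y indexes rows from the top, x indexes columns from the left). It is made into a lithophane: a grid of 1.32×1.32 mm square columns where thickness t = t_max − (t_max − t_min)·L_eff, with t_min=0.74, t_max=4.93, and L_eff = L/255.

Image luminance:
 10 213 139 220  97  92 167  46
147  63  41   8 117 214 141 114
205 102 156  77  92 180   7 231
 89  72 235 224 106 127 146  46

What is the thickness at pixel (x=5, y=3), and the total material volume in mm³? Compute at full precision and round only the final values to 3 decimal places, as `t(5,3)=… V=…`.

span = t_max - t_min = 4.93 - 0.74 = 4.190
L(5,3) = 127, L_eff = 127/255 = 0.498039
t(5,3) = 4.93 - 4.190·0.498039 = 2.843
Σt over all 4·8 pixels = 198227/2125 ≈ 93.2832941
V = pitch²·Σt = 1.32²·198227/2125 = 162.537

t(5,3)=2.843 V=162.537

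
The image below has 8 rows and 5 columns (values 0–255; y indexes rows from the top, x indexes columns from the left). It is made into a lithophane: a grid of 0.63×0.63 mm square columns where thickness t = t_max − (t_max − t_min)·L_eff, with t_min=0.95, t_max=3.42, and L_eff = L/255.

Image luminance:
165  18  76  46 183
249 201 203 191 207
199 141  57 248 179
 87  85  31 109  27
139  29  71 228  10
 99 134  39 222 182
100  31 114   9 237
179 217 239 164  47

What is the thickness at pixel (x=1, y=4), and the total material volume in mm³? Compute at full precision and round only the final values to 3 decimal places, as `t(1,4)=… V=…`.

span = t_max - t_min = 3.42 - 0.95 = 2.470
L(1,4) = 29, L_eff = 29/255 = 0.113725
t(1,4) = 3.42 - 2.470·0.113725 = 3.139
Σt over all 8·5 pixels = 551494/6375 ≈ 86.5088627
V = pitch²·Σt = 0.63²·551494/6375 = 34.335

t(1,4)=3.139 V=34.335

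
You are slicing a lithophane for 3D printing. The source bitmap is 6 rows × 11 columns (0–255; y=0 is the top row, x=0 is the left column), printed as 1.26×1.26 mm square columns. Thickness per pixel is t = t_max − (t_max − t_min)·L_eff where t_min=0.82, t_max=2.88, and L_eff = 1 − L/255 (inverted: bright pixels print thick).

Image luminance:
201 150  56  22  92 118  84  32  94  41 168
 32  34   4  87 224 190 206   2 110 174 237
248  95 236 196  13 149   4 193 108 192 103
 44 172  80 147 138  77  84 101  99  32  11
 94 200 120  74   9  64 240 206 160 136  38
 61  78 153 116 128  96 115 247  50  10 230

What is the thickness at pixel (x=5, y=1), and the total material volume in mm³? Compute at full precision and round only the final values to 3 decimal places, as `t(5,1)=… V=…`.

span = t_max - t_min = 2.88 - 0.82 = 2.060
L(5,1) = 190, L_eff = 1 - 190/255 = 0.254902 (inverted)
t(5,1) = 2.88 - 2.060·0.254902 = 2.355
Σt over all 6·11 pixels = 292609/2550 ≈ 114.7486275
V = pitch²·Σt = 1.26²·292609/2550 = 182.175

t(5,1)=2.355 V=182.175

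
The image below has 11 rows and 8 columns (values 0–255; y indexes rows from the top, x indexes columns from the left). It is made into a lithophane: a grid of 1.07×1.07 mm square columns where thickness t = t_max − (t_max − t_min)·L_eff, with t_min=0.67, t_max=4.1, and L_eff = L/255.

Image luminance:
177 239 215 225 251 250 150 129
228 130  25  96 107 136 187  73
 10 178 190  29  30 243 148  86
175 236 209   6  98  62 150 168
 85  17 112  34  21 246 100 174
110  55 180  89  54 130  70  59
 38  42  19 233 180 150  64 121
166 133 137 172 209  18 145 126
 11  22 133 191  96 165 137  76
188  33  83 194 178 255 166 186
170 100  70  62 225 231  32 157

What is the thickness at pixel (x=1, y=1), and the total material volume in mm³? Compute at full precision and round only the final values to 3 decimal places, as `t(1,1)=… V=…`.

span = t_max - t_min = 4.1 - 0.67 = 3.430
L(1,1) = 130, L_eff = 130/255 = 0.509804
t(1,1) = 4.1 - 3.430·0.509804 = 2.351
Σt over all 11·8 pixels = 888217/4250 ≈ 208.9922353
V = pitch²·Σt = 1.07²·888217/4250 = 239.275

t(1,1)=2.351 V=239.275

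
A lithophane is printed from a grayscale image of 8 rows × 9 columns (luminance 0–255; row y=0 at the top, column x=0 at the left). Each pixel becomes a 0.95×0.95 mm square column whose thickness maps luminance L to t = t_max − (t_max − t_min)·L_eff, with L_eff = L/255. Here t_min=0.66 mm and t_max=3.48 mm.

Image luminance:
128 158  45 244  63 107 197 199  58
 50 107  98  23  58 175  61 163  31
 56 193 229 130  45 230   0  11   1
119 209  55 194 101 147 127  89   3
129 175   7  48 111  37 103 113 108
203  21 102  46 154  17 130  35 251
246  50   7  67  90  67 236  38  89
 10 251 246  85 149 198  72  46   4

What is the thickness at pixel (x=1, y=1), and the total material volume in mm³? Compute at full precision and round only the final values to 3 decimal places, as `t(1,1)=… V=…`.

span = t_max - t_min = 3.48 - 0.66 = 2.820
L(1,1) = 107, L_eff = 107/255 = 0.419608
t(1,1) = 3.48 - 2.820·0.419608 = 2.297
Σt over all 8·9 pixels = 141113/850 ≈ 166.0152941
V = pitch²·Σt = 0.95²·141113/850 = 149.829

t(1,1)=2.297 V=149.829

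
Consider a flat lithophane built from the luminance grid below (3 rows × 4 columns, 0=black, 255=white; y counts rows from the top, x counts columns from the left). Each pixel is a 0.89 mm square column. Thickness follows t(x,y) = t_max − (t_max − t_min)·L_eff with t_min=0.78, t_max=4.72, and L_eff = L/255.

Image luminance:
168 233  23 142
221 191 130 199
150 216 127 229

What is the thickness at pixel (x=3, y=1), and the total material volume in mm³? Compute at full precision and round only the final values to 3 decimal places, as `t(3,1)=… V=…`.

t(3,1)=1.645 V=20.032

span = t_max - t_min = 4.72 - 0.78 = 3.940
L(3,1) = 199, L_eff = 199/255 = 0.780392
t(3,1) = 4.72 - 3.940·0.780392 = 1.645
Σt over all 3·4 pixels = 322447/12750 ≈ 25.2899608
V = pitch²·Σt = 0.89²·322447/12750 = 20.032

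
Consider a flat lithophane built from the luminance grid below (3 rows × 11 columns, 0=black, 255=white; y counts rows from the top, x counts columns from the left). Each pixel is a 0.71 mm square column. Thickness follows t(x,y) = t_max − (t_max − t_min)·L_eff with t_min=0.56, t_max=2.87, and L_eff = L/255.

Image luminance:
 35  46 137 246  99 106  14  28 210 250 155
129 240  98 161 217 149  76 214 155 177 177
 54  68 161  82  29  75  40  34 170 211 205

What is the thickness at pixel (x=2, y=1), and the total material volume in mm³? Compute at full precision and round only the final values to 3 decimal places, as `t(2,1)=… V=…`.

t(2,1)=1.982 V=28.345

span = t_max - t_min = 2.87 - 0.56 = 2.310
L(2,1) = 98, L_eff = 98/255 = 0.384314
t(2,1) = 2.87 - 2.310·0.384314 = 1.982
Σt over all 3·11 pixels = 477939/8500 ≈ 56.2281176
V = pitch²·Σt = 0.71²·477939/8500 = 28.345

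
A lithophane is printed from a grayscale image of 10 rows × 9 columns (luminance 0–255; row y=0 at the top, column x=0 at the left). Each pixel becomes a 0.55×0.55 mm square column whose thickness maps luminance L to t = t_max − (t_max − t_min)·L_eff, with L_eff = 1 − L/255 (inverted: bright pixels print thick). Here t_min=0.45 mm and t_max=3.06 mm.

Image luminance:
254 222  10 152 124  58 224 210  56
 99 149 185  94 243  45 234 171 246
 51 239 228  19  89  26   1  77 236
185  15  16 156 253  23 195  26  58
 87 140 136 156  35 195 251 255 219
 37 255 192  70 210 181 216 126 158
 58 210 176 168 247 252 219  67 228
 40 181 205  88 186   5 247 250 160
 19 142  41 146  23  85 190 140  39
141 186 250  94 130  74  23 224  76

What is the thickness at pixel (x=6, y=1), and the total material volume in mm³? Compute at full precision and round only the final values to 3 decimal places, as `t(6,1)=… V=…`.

t(6,1)=2.845 V=51.257

span = t_max - t_min = 3.06 - 0.45 = 2.610
L(6,1) = 234, L_eff = 1 - 234/255 = 0.082353 (inverted)
t(6,1) = 3.06 - 2.610·0.082353 = 2.845
Σt over all 10·9 pixels = 360069/2125 ≈ 169.4442353
V = pitch²·Σt = 0.55²·360069/2125 = 51.257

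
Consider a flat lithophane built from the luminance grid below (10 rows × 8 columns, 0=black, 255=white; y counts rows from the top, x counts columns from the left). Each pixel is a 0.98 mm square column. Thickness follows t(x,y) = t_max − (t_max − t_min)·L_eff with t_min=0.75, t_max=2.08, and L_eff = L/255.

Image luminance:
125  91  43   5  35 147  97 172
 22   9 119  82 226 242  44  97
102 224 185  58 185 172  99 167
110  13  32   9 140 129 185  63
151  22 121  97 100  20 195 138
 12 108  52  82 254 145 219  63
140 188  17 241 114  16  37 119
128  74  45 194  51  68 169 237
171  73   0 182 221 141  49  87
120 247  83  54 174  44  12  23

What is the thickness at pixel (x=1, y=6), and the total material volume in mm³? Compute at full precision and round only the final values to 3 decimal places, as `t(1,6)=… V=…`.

span = t_max - t_min = 2.08 - 0.75 = 1.330
L(1,6) = 188, L_eff = 188/255 = 0.737255
t(1,6) = 2.08 - 1.330·0.737255 = 1.099
Σt over all 10·8 pixels = 1027503/8500 ≈ 120.8827059
V = pitch²·Σt = 0.98²·1027503/8500 = 116.096

t(1,6)=1.099 V=116.096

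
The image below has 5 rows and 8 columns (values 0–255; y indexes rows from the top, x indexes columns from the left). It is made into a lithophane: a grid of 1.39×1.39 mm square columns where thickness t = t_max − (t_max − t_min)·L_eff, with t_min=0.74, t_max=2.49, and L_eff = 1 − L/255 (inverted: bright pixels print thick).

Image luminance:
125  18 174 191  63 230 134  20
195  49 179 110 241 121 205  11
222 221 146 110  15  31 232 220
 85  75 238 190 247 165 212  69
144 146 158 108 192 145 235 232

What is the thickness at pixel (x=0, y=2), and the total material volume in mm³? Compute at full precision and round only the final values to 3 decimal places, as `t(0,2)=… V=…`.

t(0,2)=2.264 V=135.474

span = t_max - t_min = 2.49 - 0.74 = 1.750
L(0,2) = 222, L_eff = 1 - 222/255 = 0.129412 (inverted)
t(0,2) = 2.49 - 1.750·0.129412 = 2.264
Σt over all 5·8 pixels = 1192/17 ≈ 70.1176471
V = pitch²·Σt = 1.39²·1192/17 = 135.474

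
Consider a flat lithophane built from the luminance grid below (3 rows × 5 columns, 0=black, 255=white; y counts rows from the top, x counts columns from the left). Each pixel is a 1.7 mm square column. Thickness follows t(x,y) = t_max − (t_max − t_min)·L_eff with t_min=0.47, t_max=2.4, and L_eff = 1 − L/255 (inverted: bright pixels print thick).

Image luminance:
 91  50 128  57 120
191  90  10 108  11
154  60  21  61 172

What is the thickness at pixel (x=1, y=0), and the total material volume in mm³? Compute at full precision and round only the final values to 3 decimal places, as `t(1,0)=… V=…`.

span = t_max - t_min = 2.4 - 0.47 = 1.930
L(1,0) = 50, L_eff = 1 - 50/255 = 0.803922 (inverted)
t(1,0) = 2.4 - 1.930·0.803922 = 0.848
Σt over all 3·5 pixels = 435307/25500 ≈ 17.0708627
V = pitch²·Σt = 1.7²·435307/25500 = 49.335

t(1,0)=0.848 V=49.335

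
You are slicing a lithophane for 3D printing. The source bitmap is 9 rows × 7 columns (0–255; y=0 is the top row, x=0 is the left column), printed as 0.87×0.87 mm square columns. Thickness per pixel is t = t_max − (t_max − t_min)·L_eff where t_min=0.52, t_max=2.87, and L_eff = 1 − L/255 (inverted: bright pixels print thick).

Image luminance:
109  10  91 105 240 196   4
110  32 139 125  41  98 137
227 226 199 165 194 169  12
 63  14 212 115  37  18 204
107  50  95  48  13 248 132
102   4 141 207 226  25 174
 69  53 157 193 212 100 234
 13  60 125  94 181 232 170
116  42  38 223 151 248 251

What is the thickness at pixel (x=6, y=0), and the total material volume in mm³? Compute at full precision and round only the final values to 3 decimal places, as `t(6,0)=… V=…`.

t(6,0)=0.557 V=79.385

span = t_max - t_min = 2.87 - 0.52 = 2.350
L(6,0) = 4, L_eff = 1 - 4/255 = 0.984314 (inverted)
t(6,0) = 2.87 - 2.350·0.984314 = 0.557
Σt over all 9·7 pixels = 267449/2550 ≈ 104.8819608
V = pitch²·Σt = 0.87²·267449/2550 = 79.385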